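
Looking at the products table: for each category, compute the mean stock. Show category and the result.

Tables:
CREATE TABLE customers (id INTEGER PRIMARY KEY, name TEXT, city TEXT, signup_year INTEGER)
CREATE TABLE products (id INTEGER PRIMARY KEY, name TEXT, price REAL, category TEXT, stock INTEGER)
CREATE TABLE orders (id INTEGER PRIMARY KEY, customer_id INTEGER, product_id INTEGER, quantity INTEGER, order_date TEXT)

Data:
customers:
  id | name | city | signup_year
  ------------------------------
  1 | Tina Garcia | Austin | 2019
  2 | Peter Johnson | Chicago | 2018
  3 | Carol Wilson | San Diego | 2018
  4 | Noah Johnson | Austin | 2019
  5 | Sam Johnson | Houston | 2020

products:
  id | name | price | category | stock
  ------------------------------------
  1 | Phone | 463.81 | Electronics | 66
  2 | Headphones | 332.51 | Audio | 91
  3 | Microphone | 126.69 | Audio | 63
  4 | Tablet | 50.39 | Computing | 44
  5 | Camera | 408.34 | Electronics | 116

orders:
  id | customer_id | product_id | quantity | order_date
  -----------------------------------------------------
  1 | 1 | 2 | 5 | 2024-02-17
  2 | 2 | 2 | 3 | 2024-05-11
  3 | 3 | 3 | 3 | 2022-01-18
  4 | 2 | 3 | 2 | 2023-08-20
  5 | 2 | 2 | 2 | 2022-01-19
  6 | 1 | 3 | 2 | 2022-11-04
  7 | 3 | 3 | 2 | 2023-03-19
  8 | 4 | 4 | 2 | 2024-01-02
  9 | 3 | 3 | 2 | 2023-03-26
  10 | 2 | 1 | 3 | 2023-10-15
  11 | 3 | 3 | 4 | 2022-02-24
SELECT category, AVG(stock) AS avg_stock FROM products GROUP BY category

Execution result:
category | avg_stock
Audio | 77.00
Computing | 44.00
Electronics | 91.00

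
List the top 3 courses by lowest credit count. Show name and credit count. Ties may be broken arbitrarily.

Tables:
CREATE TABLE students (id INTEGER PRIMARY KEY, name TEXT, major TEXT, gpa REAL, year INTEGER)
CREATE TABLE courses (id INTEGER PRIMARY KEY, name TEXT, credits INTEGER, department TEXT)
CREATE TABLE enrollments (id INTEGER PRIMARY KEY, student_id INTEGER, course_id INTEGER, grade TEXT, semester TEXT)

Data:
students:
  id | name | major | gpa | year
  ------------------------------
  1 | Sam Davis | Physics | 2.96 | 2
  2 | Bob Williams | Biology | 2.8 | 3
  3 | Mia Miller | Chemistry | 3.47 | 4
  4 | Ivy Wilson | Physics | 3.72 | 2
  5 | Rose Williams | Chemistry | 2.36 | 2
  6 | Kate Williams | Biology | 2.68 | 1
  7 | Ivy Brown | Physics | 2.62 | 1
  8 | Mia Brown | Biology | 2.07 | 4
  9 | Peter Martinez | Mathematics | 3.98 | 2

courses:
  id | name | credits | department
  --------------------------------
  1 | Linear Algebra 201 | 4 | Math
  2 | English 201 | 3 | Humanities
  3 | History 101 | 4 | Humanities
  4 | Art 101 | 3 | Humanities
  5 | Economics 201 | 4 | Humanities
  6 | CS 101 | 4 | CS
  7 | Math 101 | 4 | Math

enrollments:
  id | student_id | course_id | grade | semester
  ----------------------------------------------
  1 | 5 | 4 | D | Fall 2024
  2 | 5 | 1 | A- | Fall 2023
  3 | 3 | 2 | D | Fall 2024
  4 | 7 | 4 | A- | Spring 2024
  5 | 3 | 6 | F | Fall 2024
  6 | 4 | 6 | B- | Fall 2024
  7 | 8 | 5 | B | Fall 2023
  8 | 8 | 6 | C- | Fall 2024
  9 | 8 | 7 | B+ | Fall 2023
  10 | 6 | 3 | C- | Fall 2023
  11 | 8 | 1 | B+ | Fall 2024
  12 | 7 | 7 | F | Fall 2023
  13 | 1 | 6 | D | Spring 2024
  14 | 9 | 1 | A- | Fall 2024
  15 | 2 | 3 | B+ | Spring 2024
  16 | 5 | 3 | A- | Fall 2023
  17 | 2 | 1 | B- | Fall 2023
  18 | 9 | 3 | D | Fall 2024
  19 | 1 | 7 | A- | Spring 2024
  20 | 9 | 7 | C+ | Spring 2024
SELECT name, credits FROM courses ORDER BY credits ASC LIMIT 3

Execution result:
name | credits
English 201 | 3
Art 101 | 3
Linear Algebra 201 | 4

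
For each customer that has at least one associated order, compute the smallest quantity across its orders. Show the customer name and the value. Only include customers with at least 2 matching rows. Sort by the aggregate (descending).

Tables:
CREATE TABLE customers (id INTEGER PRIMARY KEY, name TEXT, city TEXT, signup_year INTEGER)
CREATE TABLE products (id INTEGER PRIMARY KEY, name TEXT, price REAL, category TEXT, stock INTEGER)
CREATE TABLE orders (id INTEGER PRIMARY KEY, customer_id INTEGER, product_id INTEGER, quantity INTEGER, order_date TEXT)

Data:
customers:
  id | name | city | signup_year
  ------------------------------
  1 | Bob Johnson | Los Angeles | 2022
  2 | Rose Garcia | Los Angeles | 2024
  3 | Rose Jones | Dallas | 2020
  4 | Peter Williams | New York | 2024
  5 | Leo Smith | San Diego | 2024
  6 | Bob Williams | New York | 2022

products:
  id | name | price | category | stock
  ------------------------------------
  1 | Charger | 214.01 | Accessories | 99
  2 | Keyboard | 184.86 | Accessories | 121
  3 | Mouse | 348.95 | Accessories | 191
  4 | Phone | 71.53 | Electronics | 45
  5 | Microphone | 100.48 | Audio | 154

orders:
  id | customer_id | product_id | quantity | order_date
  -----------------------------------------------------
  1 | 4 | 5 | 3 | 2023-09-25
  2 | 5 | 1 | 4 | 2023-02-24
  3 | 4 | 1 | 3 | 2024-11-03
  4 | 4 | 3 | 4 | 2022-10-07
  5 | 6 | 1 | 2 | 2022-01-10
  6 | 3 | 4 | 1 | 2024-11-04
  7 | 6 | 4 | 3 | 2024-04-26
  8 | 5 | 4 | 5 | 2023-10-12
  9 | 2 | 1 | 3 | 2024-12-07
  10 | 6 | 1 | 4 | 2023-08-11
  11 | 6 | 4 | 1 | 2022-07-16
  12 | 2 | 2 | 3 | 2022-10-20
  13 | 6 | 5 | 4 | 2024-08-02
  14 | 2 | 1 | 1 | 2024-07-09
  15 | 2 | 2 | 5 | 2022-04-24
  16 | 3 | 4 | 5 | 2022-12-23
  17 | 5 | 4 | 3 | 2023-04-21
SELECT p.name, MIN(c.quantity) AS min_quantity FROM orders c JOIN customers p ON c.customer_id = p.id GROUP BY p.id, p.name HAVING COUNT(*) >= 2 ORDER BY min_quantity DESC

Execution result:
name | min_quantity
Peter Williams | 3
Leo Smith | 3
Rose Garcia | 1
Rose Jones | 1
Bob Williams | 1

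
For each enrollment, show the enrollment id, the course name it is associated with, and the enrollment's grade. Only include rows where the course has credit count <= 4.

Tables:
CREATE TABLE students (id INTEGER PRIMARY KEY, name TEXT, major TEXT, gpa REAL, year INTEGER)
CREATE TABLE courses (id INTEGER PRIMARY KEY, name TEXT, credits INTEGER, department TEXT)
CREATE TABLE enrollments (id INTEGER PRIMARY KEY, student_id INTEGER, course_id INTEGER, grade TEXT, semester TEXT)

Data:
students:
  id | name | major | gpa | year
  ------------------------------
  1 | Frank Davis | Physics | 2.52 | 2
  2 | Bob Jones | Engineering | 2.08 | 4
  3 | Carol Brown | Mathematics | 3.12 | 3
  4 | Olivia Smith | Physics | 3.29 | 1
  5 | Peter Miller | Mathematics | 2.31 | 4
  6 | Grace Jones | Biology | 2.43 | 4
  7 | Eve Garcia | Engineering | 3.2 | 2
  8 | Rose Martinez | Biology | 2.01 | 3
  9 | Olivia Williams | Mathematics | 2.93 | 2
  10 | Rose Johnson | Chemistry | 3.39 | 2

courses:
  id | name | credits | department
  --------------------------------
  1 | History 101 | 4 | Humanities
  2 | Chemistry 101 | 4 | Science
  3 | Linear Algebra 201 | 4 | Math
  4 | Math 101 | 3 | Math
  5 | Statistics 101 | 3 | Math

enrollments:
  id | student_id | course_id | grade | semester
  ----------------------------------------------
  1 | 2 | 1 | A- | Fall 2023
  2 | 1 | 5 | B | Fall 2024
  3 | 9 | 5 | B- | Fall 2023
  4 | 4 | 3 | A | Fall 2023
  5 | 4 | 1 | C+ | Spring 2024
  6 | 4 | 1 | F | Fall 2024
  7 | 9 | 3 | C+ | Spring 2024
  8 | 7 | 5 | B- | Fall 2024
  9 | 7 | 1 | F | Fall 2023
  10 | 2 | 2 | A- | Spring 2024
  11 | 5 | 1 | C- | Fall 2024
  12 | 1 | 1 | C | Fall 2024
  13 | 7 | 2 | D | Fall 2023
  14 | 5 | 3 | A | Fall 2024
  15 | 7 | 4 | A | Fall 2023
SELECT c.id, p.name AS course, c.grade FROM enrollments c JOIN courses p ON c.course_id = p.id WHERE p.credits <= 4

Execution result:
id | course | grade
1 | History 101 | A-
2 | Statistics 101 | B
3 | Statistics 101 | B-
4 | Linear Algebra 201 | A
5 | History 101 | C+
6 | History 101 | F
7 | Linear Algebra 201 | C+
8 | Statistics 101 | B-
9 | History 101 | F
10 | Chemistry 101 | A-
11 | History 101 | C-
12 | History 101 | C
13 | Chemistry 101 | D
14 | Linear Algebra 201 | A
15 | Math 101 | A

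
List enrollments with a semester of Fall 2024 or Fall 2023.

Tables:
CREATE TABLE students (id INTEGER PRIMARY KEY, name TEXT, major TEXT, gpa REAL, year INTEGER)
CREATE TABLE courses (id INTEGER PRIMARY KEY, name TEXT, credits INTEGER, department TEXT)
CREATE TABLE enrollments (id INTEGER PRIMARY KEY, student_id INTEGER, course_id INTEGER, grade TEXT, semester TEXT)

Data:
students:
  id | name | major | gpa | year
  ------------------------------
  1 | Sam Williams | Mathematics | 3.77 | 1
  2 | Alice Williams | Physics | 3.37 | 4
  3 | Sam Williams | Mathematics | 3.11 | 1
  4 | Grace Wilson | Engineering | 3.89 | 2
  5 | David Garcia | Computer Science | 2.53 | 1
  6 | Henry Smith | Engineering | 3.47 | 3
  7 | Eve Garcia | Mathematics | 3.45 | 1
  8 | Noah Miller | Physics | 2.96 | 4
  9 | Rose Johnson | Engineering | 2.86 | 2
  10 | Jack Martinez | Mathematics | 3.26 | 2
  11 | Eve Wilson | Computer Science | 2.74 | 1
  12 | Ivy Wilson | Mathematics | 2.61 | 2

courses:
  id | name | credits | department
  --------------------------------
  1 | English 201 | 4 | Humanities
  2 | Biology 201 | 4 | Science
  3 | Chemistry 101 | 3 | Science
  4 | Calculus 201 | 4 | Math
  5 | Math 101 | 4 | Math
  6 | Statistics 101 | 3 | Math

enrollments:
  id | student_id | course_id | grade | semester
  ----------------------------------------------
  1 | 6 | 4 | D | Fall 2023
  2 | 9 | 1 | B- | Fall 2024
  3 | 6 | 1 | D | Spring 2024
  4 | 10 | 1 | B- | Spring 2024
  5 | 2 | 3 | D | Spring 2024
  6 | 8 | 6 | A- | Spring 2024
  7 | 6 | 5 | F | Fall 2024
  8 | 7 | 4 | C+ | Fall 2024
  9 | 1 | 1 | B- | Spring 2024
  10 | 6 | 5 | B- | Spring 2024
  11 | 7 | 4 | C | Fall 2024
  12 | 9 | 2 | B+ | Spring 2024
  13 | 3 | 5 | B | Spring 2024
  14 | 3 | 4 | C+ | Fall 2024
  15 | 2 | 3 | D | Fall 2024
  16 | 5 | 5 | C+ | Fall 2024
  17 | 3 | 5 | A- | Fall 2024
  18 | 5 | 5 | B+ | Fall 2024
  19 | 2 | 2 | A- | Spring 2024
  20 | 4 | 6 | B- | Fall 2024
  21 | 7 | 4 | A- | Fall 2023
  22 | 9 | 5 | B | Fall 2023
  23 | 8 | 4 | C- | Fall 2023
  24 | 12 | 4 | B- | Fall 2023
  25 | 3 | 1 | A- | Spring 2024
SELECT id, semester FROM enrollments WHERE semester IN ('Fall 2024', 'Fall 2023')

Execution result:
id | semester
1 | Fall 2023
2 | Fall 2024
7 | Fall 2024
8 | Fall 2024
11 | Fall 2024
14 | Fall 2024
15 | Fall 2024
16 | Fall 2024
17 | Fall 2024
18 | Fall 2024
20 | Fall 2024
21 | Fall 2023
22 | Fall 2023
23 | Fall 2023
24 | Fall 2023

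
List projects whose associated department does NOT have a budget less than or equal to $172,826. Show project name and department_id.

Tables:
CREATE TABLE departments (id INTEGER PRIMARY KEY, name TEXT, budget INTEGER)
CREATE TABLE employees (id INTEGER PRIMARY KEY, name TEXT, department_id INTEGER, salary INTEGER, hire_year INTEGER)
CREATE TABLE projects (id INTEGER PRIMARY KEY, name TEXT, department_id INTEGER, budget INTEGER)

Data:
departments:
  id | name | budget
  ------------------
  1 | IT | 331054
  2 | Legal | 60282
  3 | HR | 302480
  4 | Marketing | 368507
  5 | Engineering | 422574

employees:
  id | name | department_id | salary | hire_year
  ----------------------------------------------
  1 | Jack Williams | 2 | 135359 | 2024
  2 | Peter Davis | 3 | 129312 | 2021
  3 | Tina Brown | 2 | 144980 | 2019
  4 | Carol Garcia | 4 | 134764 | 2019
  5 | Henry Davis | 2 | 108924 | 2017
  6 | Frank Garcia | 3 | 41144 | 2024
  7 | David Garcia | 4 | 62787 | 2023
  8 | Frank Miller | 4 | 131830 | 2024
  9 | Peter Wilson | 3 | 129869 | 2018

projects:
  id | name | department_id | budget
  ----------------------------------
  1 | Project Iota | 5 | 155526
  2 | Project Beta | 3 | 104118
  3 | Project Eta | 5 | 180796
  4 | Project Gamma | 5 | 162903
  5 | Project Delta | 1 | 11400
SELECT name, department_id FROM projects WHERE department_id NOT IN (SELECT id FROM departments WHERE budget <= 172826)

Execution result:
name | department_id
Project Iota | 5
Project Beta | 3
Project Eta | 5
Project Gamma | 5
Project Delta | 1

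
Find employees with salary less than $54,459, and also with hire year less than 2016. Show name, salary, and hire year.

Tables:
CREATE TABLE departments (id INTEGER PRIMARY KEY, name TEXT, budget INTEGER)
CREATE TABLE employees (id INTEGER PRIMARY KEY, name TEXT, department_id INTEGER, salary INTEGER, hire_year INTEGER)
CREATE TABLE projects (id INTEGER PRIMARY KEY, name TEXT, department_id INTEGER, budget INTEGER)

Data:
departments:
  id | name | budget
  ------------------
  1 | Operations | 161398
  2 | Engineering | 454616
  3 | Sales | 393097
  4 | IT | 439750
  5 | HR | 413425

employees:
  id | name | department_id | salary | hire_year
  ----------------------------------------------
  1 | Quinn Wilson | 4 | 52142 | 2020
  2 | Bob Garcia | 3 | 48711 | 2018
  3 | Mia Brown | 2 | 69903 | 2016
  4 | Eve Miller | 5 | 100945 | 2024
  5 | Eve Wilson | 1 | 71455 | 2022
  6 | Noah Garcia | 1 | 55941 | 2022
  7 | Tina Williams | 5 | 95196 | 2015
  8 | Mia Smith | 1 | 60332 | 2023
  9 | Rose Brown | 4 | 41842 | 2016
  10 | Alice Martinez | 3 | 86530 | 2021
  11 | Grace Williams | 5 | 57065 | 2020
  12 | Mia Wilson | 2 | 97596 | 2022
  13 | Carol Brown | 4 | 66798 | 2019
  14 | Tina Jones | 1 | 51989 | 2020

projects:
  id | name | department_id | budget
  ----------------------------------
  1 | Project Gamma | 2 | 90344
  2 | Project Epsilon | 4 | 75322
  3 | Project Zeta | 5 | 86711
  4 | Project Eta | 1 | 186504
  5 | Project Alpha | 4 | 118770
SELECT name, salary, hire_year FROM employees WHERE salary < 54459 AND hire_year < 2016

Execution result:
(no rows)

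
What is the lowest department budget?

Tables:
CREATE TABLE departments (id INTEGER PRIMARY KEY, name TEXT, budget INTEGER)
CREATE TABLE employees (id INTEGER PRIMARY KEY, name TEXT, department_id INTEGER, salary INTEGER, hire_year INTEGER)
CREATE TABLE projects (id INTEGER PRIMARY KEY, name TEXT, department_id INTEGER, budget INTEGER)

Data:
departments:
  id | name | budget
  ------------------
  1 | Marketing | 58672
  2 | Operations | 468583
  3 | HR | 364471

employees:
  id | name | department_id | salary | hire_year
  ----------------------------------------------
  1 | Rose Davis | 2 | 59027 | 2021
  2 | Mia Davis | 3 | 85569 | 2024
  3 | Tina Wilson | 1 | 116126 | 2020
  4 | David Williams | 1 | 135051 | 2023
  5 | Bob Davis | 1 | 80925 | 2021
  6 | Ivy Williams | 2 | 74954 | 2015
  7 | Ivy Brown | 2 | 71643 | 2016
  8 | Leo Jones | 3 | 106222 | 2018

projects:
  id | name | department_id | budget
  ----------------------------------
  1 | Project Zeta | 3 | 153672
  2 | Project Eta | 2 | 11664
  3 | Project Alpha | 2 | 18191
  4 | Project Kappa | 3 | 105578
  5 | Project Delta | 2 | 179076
SELECT MIN(budget) FROM departments

Execution result:
58672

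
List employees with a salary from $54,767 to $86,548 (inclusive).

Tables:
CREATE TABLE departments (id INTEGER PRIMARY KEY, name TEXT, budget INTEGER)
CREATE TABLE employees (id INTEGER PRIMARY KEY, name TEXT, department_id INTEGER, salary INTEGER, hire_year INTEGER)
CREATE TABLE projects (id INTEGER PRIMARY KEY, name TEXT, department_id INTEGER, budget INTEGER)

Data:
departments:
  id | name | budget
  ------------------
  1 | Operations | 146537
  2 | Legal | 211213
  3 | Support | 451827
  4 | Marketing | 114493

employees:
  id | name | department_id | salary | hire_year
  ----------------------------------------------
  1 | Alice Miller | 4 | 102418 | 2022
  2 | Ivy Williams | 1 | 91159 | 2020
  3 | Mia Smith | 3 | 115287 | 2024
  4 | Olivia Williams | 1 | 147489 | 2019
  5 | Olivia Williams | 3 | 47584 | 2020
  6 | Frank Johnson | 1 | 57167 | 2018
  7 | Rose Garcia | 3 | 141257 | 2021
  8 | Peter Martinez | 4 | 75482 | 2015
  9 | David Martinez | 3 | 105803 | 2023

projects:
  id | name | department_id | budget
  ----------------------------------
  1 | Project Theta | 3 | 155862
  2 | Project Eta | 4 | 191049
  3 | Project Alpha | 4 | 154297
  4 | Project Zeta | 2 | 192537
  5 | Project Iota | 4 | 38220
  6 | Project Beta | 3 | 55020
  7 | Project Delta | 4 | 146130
SELECT name, salary FROM employees WHERE salary BETWEEN 54767 AND 86548

Execution result:
name | salary
Frank Johnson | 57167
Peter Martinez | 75482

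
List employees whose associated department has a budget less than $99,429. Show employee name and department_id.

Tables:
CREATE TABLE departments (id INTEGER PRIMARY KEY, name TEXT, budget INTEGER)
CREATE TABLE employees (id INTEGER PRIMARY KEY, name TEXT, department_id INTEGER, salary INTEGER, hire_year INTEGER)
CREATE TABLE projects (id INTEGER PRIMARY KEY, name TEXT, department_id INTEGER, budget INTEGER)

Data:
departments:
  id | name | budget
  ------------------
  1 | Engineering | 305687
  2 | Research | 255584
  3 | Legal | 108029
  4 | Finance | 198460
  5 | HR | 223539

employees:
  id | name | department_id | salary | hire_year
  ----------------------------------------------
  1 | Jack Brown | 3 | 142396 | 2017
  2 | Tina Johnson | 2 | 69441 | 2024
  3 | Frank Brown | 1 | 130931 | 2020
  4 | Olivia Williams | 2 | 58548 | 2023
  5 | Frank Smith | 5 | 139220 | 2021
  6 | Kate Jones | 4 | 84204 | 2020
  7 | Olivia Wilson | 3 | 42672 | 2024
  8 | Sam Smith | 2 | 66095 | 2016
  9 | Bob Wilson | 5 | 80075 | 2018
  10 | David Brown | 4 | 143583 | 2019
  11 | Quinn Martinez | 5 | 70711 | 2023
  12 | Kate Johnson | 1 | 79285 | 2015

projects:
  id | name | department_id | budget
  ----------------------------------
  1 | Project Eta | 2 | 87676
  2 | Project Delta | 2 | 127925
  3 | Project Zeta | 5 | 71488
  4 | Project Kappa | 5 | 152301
SELECT name, department_id FROM employees WHERE department_id IN (SELECT id FROM departments WHERE budget < 99429)

Execution result:
(no rows)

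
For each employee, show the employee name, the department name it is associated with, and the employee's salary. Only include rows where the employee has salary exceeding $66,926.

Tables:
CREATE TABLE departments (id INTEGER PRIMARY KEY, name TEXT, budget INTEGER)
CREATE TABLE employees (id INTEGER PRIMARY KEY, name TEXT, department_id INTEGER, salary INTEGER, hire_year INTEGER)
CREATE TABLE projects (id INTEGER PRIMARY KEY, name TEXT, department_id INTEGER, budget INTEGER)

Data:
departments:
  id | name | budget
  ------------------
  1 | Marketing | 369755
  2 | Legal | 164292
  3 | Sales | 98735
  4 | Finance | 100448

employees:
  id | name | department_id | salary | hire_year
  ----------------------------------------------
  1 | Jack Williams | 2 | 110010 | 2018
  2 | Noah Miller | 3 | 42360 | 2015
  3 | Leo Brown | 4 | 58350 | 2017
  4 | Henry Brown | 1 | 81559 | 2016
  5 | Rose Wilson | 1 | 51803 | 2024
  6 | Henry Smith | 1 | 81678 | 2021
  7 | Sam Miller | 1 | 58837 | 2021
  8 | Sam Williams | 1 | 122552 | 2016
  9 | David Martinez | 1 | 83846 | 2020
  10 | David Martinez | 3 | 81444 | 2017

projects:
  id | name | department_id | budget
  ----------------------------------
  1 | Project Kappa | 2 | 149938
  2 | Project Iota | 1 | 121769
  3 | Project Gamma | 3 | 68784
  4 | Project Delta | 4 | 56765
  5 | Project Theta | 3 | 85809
SELECT c.name, p.name AS department, c.salary FROM employees c JOIN departments p ON c.department_id = p.id WHERE c.salary > 66926

Execution result:
name | department | salary
Jack Williams | Legal | 110010
Henry Brown | Marketing | 81559
Henry Smith | Marketing | 81678
Sam Williams | Marketing | 122552
David Martinez | Marketing | 83846
David Martinez | Sales | 81444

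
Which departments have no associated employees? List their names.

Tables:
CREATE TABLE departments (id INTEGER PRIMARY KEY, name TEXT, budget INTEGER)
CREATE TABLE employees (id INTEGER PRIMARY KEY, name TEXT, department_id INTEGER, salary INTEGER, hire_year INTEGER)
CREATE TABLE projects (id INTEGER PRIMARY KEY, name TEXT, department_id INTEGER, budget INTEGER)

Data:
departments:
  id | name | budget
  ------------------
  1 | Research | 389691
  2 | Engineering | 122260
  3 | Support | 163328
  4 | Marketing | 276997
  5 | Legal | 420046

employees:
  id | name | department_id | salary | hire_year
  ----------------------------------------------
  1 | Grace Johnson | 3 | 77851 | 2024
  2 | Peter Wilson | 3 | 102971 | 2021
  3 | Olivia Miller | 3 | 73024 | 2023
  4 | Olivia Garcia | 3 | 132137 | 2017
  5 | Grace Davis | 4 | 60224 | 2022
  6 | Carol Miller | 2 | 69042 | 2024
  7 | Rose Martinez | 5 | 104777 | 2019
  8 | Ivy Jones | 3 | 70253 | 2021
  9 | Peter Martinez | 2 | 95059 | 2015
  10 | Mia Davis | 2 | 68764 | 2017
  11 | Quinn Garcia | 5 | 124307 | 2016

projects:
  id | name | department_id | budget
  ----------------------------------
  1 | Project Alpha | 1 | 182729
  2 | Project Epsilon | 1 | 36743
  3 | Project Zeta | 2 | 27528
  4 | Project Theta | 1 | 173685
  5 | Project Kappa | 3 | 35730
SELECT p.name FROM departments p LEFT JOIN employees c ON c.department_id = p.id WHERE c.id IS NULL

Execution result:
Research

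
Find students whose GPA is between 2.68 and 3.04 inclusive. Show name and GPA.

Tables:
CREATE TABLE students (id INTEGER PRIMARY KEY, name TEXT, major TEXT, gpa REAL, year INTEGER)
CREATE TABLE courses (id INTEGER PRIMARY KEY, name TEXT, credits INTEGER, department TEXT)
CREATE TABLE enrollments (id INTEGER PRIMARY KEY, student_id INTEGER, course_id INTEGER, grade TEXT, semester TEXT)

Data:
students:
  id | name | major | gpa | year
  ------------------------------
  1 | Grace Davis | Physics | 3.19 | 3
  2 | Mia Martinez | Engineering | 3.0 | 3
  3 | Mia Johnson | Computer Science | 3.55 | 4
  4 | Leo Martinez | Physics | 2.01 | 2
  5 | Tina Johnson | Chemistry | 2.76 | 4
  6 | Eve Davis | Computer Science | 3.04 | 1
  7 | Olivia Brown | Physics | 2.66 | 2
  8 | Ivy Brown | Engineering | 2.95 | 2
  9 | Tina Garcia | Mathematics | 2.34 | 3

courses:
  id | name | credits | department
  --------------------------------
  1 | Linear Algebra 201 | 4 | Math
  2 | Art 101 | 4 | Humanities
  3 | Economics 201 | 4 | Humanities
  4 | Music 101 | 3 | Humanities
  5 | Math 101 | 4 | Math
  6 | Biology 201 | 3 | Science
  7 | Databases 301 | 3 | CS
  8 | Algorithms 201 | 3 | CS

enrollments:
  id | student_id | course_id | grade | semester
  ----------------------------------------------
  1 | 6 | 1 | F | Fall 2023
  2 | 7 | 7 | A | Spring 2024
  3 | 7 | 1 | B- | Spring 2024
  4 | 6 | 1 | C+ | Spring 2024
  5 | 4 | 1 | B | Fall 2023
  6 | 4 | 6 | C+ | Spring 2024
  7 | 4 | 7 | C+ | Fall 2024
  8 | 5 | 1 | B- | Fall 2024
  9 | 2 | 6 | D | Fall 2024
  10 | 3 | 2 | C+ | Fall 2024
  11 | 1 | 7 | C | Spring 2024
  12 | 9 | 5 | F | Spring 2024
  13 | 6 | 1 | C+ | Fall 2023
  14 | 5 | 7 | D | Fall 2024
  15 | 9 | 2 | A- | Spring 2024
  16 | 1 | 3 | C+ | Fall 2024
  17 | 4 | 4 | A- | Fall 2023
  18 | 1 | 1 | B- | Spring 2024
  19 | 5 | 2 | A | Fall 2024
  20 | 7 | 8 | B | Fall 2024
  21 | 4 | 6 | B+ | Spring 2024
SELECT name, gpa FROM students WHERE gpa BETWEEN 2.68 AND 3.04

Execution result:
name | gpa
Mia Martinez | 3.00
Tina Johnson | 2.76
Eve Davis | 3.04
Ivy Brown | 2.95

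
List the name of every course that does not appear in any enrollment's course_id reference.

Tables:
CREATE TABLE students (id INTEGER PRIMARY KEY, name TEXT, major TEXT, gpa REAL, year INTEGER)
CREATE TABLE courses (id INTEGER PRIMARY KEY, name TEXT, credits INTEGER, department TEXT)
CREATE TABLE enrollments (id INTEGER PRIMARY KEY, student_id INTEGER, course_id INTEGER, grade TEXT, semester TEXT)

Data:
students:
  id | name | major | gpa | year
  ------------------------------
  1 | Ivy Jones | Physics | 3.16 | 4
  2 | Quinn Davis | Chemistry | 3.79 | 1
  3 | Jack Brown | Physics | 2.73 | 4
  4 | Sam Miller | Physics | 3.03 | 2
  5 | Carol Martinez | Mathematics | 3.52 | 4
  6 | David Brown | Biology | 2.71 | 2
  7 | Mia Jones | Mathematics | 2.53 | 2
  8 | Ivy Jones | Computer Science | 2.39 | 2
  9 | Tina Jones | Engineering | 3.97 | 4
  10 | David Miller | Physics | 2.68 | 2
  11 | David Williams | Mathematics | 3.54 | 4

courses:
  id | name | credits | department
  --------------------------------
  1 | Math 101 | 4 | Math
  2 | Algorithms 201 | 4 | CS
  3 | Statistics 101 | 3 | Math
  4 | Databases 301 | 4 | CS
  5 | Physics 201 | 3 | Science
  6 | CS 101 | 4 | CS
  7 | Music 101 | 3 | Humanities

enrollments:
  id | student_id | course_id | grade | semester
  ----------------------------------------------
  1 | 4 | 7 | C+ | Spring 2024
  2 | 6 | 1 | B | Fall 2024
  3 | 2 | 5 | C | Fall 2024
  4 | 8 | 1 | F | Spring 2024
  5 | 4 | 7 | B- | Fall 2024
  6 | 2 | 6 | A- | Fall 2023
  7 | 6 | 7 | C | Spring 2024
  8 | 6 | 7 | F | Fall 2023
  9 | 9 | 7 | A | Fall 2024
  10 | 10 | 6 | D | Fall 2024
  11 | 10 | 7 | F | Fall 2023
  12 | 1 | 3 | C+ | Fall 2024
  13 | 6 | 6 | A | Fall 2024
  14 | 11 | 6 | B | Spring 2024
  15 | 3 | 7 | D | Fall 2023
SELECT p.name FROM courses p LEFT JOIN enrollments c ON c.course_id = p.id WHERE c.id IS NULL

Execution result:
name
Algorithms 201
Databases 301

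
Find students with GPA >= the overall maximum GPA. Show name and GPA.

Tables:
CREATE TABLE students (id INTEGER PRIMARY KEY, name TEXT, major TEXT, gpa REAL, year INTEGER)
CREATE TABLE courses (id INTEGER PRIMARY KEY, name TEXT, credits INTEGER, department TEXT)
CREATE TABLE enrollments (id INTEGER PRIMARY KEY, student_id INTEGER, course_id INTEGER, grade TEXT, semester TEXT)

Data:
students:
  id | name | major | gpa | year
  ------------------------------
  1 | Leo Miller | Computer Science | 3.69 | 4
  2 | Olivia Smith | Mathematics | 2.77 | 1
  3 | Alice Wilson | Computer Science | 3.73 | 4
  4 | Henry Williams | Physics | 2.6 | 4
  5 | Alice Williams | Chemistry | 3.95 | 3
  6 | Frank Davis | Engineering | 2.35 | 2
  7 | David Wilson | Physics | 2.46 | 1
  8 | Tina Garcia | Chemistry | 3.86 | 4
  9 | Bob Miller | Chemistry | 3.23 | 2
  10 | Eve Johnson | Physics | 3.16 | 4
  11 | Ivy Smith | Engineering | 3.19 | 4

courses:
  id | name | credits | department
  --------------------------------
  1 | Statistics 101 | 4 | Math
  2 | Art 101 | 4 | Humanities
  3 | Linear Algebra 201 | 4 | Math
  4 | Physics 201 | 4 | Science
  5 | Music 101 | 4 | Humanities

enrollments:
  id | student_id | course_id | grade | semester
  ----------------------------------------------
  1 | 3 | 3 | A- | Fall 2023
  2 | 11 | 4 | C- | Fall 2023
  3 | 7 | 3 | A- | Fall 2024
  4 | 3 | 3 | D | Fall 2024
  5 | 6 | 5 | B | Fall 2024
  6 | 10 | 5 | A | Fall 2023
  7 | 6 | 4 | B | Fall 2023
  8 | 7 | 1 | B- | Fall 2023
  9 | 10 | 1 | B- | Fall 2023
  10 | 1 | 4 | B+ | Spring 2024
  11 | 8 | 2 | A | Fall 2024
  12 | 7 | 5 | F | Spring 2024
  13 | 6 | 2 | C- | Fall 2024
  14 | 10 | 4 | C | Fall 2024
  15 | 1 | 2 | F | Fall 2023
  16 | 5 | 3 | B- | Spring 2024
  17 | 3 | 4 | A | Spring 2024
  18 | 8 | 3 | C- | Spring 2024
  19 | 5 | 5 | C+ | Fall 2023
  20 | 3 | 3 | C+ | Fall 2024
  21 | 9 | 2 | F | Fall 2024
SELECT name, gpa FROM students WHERE gpa >= (SELECT MAX(gpa) FROM students)

Execution result:
name | gpa
Alice Williams | 3.95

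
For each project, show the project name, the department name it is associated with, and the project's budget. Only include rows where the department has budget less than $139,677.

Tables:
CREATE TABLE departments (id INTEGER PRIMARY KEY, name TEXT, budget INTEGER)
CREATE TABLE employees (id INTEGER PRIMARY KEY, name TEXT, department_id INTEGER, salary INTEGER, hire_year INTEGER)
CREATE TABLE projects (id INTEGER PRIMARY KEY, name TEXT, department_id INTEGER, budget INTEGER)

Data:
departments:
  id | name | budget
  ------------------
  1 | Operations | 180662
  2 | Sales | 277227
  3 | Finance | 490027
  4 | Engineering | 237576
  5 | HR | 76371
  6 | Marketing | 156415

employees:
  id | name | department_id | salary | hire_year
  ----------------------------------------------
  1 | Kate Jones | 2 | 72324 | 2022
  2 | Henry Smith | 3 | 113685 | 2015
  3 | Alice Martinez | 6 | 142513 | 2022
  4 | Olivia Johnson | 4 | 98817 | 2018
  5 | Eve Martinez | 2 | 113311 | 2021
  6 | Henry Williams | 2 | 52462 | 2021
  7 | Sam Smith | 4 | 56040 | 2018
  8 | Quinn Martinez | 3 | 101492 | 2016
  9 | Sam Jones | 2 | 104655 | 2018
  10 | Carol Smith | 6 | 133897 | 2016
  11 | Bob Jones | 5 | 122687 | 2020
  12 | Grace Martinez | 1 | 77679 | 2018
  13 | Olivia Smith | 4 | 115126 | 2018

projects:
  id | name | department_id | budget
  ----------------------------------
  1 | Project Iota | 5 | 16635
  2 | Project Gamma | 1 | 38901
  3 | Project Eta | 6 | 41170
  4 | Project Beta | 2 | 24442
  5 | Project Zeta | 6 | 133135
SELECT c.name, p.name AS department, c.budget FROM projects c JOIN departments p ON c.department_id = p.id WHERE p.budget < 139677

Execution result:
name | department | budget
Project Iota | HR | 16635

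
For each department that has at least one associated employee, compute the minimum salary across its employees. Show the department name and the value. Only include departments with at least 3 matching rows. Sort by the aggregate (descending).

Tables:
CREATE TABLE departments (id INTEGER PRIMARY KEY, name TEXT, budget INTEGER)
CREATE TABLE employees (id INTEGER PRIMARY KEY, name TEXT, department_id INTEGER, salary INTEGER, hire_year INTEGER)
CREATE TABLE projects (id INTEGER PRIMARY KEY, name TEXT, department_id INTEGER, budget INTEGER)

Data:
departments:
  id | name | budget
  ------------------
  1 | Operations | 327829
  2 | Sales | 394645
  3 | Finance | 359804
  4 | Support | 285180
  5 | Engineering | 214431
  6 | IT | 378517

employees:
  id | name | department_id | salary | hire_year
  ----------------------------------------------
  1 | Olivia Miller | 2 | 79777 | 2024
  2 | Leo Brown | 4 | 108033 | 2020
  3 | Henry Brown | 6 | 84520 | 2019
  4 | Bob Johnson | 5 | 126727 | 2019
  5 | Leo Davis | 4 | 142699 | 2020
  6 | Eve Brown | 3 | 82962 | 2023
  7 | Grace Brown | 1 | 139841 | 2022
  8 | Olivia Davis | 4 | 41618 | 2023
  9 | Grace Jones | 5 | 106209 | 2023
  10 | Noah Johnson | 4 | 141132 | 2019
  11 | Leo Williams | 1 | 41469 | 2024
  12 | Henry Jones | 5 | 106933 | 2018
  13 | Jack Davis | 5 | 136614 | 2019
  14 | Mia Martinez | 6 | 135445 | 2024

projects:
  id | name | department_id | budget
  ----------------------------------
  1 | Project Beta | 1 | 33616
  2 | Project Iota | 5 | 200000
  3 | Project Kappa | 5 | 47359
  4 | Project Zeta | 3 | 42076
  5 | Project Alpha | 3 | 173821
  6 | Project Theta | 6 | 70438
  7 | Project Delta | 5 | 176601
SELECT p.name, MIN(c.salary) AS min_salary FROM employees c JOIN departments p ON c.department_id = p.id GROUP BY p.id, p.name HAVING COUNT(*) >= 3 ORDER BY min_salary DESC

Execution result:
name | min_salary
Engineering | 106209
Support | 41618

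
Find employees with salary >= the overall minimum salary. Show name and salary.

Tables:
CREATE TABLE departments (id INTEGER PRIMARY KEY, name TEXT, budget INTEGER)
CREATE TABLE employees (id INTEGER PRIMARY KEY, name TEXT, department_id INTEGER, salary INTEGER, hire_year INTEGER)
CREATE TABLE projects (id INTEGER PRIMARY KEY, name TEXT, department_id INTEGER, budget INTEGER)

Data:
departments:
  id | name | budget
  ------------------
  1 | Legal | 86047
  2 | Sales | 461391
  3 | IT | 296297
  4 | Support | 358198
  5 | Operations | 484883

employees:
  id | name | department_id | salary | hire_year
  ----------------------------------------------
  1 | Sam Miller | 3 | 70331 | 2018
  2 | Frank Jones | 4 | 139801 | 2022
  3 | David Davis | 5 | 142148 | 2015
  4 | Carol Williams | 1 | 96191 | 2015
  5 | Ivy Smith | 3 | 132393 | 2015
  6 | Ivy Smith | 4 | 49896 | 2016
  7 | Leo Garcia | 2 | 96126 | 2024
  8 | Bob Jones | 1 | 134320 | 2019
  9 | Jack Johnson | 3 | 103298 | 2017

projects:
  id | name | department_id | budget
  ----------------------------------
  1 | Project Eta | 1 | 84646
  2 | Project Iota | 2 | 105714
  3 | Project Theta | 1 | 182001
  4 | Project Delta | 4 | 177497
SELECT name, salary FROM employees WHERE salary >= (SELECT MIN(salary) FROM employees)

Execution result:
name | salary
Sam Miller | 70331
Frank Jones | 139801
David Davis | 142148
Carol Williams | 96191
Ivy Smith | 132393
Ivy Smith | 49896
Leo Garcia | 96126
Bob Jones | 134320
Jack Johnson | 103298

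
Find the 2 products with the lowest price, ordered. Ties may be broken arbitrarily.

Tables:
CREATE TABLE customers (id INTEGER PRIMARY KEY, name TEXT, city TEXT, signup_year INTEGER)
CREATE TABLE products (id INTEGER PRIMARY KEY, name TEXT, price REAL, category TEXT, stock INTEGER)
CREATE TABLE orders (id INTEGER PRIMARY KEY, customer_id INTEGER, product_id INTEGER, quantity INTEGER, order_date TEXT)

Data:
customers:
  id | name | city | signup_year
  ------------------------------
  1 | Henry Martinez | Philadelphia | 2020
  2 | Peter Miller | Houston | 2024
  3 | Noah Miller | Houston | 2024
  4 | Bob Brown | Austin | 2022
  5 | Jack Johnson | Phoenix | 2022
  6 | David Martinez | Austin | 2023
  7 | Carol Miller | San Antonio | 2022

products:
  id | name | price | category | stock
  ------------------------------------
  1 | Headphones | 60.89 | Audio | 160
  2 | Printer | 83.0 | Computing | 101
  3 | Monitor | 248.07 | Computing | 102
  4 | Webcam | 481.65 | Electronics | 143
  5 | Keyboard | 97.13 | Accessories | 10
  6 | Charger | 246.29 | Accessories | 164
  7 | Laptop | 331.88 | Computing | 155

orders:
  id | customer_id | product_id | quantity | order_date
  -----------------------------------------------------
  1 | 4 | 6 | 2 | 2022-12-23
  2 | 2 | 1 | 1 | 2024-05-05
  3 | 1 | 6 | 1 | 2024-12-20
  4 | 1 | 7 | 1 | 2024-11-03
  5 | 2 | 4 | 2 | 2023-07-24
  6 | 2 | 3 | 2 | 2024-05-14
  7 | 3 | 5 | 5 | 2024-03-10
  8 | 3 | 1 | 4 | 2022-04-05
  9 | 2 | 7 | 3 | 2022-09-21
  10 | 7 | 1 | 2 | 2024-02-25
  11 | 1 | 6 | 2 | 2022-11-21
SELECT name, price FROM products ORDER BY price ASC LIMIT 2

Execution result:
name | price
Headphones | 60.89
Printer | 83.00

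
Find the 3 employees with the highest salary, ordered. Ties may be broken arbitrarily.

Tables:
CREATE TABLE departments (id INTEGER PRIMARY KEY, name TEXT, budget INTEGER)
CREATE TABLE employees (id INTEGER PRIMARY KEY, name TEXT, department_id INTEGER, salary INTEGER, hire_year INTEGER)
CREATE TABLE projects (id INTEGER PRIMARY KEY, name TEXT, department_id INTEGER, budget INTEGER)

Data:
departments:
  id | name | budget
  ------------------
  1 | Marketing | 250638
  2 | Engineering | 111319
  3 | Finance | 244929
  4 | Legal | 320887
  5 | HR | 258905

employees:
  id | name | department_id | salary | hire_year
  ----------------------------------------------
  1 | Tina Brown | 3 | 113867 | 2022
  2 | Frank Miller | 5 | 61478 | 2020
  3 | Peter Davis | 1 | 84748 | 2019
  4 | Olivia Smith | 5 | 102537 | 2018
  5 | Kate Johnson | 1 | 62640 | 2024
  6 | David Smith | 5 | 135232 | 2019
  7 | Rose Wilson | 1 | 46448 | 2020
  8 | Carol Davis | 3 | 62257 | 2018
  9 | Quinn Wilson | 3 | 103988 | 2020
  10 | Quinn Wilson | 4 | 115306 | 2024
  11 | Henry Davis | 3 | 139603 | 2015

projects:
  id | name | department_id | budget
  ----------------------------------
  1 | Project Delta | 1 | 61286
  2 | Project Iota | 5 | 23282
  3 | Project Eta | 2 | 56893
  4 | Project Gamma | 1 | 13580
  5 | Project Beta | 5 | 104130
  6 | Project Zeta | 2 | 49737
SELECT name, salary FROM employees ORDER BY salary DESC LIMIT 3

Execution result:
name | salary
Henry Davis | 139603
David Smith | 135232
Quinn Wilson | 115306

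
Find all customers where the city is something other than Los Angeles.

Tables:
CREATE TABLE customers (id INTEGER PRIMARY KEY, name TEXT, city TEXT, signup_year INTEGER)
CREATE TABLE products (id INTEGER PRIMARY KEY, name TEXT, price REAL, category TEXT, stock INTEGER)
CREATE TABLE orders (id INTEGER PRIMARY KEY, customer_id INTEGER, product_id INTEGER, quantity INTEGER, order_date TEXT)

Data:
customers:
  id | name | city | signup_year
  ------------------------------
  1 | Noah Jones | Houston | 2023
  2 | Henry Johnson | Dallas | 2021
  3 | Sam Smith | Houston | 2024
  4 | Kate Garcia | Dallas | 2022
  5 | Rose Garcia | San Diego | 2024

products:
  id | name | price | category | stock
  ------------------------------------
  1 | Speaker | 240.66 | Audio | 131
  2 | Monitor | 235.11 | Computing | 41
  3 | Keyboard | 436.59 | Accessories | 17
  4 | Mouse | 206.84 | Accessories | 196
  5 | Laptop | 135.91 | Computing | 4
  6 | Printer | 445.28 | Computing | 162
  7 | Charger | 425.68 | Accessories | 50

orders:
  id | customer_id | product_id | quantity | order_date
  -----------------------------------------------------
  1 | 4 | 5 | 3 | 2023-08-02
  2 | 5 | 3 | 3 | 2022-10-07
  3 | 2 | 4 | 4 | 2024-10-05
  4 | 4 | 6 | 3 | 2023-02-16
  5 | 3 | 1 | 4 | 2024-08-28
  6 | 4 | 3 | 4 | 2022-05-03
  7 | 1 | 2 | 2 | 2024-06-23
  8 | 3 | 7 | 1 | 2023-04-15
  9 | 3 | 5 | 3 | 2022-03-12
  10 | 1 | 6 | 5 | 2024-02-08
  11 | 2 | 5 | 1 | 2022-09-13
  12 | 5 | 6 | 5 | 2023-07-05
SELECT name, city FROM customers WHERE city <> 'Los Angeles'

Execution result:
name | city
Noah Jones | Houston
Henry Johnson | Dallas
Sam Smith | Houston
Kate Garcia | Dallas
Rose Garcia | San Diego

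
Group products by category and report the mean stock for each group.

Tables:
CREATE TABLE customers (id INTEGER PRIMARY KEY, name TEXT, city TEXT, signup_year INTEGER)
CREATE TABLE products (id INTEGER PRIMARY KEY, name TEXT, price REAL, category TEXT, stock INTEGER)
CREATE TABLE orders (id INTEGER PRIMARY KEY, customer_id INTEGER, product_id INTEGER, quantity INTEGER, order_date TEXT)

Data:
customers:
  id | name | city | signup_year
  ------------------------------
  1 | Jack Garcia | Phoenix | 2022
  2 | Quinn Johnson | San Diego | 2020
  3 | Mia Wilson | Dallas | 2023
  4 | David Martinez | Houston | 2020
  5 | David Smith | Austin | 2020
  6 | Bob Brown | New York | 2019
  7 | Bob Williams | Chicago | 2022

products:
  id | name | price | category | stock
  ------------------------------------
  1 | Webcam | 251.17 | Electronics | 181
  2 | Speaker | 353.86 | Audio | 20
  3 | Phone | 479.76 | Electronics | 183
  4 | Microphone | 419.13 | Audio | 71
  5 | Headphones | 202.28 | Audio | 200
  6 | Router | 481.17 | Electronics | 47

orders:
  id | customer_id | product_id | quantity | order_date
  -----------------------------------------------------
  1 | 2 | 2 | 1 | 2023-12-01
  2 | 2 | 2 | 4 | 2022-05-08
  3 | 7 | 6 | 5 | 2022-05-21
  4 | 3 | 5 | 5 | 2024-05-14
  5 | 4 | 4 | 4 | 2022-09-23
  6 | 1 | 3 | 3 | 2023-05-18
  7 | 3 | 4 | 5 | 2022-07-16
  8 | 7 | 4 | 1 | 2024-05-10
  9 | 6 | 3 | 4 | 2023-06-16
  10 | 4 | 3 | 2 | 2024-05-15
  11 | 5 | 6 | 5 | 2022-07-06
SELECT category, AVG(stock) AS avg_stock FROM products GROUP BY category

Execution result:
category | avg_stock
Audio | 97.00
Electronics | 137.00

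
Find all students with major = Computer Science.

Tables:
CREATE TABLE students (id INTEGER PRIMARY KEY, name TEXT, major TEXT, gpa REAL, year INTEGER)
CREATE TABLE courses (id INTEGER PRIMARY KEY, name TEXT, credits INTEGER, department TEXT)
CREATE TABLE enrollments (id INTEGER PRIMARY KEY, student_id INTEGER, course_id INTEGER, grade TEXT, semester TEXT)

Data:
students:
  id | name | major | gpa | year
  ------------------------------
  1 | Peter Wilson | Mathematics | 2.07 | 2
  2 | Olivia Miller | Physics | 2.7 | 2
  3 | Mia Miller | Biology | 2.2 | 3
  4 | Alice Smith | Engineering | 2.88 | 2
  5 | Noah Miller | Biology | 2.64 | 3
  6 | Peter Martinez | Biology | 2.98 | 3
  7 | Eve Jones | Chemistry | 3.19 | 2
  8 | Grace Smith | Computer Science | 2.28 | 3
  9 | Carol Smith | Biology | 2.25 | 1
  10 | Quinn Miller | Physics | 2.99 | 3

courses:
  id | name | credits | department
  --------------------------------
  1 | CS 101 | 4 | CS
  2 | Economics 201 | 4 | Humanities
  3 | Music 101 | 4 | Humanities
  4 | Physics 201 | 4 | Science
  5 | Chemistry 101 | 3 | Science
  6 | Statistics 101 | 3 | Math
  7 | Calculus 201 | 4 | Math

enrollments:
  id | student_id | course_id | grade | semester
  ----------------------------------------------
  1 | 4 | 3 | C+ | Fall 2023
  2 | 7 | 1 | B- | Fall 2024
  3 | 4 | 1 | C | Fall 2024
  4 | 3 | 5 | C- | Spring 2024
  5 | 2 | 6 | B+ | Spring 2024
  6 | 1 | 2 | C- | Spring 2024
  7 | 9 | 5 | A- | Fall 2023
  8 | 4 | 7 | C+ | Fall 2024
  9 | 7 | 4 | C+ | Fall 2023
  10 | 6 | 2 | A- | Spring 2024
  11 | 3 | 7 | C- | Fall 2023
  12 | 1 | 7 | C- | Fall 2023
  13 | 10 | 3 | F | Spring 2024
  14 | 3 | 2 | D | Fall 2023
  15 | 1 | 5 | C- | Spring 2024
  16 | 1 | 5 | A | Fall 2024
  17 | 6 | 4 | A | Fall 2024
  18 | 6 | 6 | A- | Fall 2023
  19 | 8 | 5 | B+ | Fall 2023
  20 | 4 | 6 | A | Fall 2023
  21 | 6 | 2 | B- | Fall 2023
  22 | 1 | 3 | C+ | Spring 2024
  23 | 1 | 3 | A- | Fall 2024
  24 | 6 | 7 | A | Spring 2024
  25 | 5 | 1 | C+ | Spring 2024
SELECT name, major FROM students WHERE major = 'Computer Science'

Execution result:
name | major
Grace Smith | Computer Science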